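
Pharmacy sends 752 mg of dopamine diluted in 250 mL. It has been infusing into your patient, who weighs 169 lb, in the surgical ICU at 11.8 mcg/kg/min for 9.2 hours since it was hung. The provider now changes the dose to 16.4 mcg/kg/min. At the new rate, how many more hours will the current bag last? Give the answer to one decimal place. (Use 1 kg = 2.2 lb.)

3.3 hours

Initial rate:
Weight = 169 lb ÷ 2.2 lb/kg = 76.81818 kg
Dose = 11.8 mcg/kg/min × 76.81818 kg = 906.4545 mcg/min
906.4545 mcg/min × 60 min/hr = 54387.27 mcg/hr
Concentration = 752 mg ÷ 250 mL = 3.008 mg/mL = 3008 mcg/mL
Rate = 54387.27 mcg/hr ÷ 3008 mcg/mL = 18.08088 mL/hr
Volume infused so far = 18.08088 mL/hr × 9.2 hr = 166.3441 mL
Volume remaining = 250 − 166.3441 = 83.65595 mL
New rate:
Dose = 16.4 mcg/kg/min × 76.81818 kg = 1259.818 mcg/min
1259.818 mcg/min × 60 min/hr = 75589.09 mcg/hr
Rate = 75589.09 mcg/hr ÷ 3008 mcg/mL = 25.12935 mL/hr
Time remaining = 83.65595 mL ÷ 25.12935 mL/hr = 3.329013 hr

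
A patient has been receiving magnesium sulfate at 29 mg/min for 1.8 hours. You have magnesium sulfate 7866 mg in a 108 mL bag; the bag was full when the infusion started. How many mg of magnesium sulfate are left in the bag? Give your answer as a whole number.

29 mg/min × 60 min/hr = 1740 mg/hr
Concentration = 7866 mg ÷ 108 mL = 72.83333 mg/mL
Rate = 1740 mg/hr ÷ 72.83333 mg/mL = 23.89016 mL/hr
Volume infused = 23.89016 mL/hr × 1.8 hr = 43.00229 mL
Volume remaining = 108 − 43.00229 = 64.99771 mL
Drug remaining = 64.99771 mL × 72.83333 mg/mL = 4734 mg

4734 mg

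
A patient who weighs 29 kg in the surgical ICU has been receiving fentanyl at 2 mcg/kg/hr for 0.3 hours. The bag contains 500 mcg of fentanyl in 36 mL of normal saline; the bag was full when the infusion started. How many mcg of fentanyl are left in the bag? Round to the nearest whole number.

483 mcg

Dose = 2 mcg/kg/hr × 29 kg = 58 mcg/hr
Concentration = 500 mcg ÷ 36 mL = 13.88889 mcg/mL
Rate = 58 mcg/hr ÷ 13.88889 mcg/mL = 4.176 mL/hr
Volume infused = 4.176 mL/hr × 0.3 hr = 1.2528 mL
Volume remaining = 36 − 1.2528 = 34.7472 mL
Drug remaining = 34.7472 mL × 13.88889 mcg/mL = 482.6 mcg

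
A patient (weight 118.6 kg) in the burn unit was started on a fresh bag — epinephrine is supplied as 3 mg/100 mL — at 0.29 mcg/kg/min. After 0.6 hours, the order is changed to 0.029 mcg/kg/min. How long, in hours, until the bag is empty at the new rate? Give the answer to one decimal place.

Initial rate:
Dose = 0.29 mcg/kg/min × 118.6 kg = 34.394 mcg/min
34.394 mcg/min × 60 min/hr = 2063.64 mcg/hr
Concentration = 3 mg ÷ 100 mL = 0.03 mg/mL = 30 mcg/mL
Rate = 2063.64 mcg/hr ÷ 30 mcg/mL = 68.788 mL/hr
Volume infused so far = 68.788 mL/hr × 0.6 hr = 41.2728 mL
Volume remaining = 100 − 41.2728 = 58.7272 mL
New rate:
Dose = 0.029 mcg/kg/min × 118.6 kg = 3.4394 mcg/min
3.4394 mcg/min × 60 min/hr = 206.364 mcg/hr
Rate = 206.364 mcg/hr ÷ 30 mcg/mL = 6.8788 mL/hr
Time remaining = 58.7272 mL ÷ 6.8788 mL/hr = 8.537419 hr

8.5 hours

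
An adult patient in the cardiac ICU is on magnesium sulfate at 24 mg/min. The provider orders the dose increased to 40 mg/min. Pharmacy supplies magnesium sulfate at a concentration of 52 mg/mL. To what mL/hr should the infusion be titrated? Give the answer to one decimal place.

40 mg/min × 60 min/hr = 2400 mg/hr
Rate = 2400 mg/hr ÷ 52 mg/mL = 46.15385 mL/hr

46.2 mL/hr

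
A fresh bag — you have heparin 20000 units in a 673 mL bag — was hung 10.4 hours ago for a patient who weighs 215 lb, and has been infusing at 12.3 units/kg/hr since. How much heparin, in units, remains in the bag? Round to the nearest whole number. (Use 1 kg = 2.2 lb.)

7499 units

Weight = 215 lb ÷ 2.2 lb/kg = 97.72727 kg
Dose = 12.3 units/kg/hr × 97.72727 kg = 1202.045 units/hr
Concentration = 20000 units ÷ 673 mL = 29.71768 units/mL
Rate = 1202.045 units/hr ÷ 29.71768 units/mL = 40.44883 mL/hr
Volume infused = 40.44883 mL/hr × 10.4 hr = 420.6678 mL
Volume remaining = 673 − 420.6678 = 252.3322 mL
Drug remaining = 252.3322 mL × 29.71768 units/mL = 7498.727 units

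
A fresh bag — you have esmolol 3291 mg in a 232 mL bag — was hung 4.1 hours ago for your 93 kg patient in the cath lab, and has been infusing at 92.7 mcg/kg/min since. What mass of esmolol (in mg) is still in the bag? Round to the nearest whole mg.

1170 mg

Dose = 92.7 mcg/kg/min × 93 kg = 8621.1 mcg/min
8621.1 mcg/min × 60 min/hr = 517266 mcg/hr
Concentration = 3291 mg ÷ 232 mL = 14.18534 mg/mL = 14185.34 mcg/mL
Rate = 517266 mcg/hr ÷ 14185.34 mcg/mL = 36.46482 mL/hr
Volume infused = 36.46482 mL/hr × 4.1 hr = 149.5057 mL
Volume remaining = 232 − 149.5057 = 82.49425 mL
Drug remaining = 82.49425 mL × 14185.34 mcg/mL = 1170209 mcg = 1170.209 mg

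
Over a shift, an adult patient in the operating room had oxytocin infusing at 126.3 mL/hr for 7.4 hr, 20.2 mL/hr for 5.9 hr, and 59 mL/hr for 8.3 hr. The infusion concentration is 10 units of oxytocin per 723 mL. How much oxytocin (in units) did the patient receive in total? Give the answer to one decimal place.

21.3 units

Concentration = 10 units ÷ 723 mL = 0.01383126 units/mL
Stage 1: 126.3 mL/hr × 7.4 hr = 934.62 mL → 934.62 mL × 0.01383126 units/mL = 12.92697 units
Stage 2: 20.2 mL/hr × 5.9 hr = 119.18 mL → 119.18 mL × 0.01383126 units/mL = 1.648409 units
Stage 3: 59 mL/hr × 8.3 hr = 489.7 mL → 489.7 mL × 0.01383126 units/mL = 6.773167 units
Total = 12.92697 + 1.648409 + 6.773167 = 21.34855 units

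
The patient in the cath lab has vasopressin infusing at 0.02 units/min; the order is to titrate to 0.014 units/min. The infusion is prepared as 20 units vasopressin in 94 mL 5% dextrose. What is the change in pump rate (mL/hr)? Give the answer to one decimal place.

1.7 mL/hr

At the current dose:
0.02 units/min × 60 min/hr = 1.2 units/hr
Concentration = 20 units ÷ 94 mL = 0.212766 units/mL
Rate = 1.2 units/hr ÷ 0.212766 units/mL = 5.64 mL/hr
At the new dose:
0.014 units/min × 60 min/hr = 0.84 units/hr
Rate = 0.84 units/hr ÷ 0.212766 units/mL = 3.948 mL/hr
Change = 3.948 − 5.64 = -1.692 mL/hr → 1.692 mL/hr decrease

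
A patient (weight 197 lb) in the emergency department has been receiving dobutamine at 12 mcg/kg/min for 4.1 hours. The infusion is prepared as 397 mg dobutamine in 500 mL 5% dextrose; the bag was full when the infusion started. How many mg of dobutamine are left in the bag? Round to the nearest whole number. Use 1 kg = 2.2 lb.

133 mg

Weight = 197 lb ÷ 2.2 lb/kg = 89.54545 kg
Dose = 12 mcg/kg/min × 89.54545 kg = 1074.545 mcg/min
1074.545 mcg/min × 60 min/hr = 64472.73 mcg/hr
Concentration = 397 mg ÷ 500 mL = 0.794 mg/mL = 794 mcg/mL
Rate = 64472.73 mcg/hr ÷ 794 mcg/mL = 81.19991 mL/hr
Volume infused = 81.19991 mL/hr × 4.1 hr = 332.9196 mL
Volume remaining = 500 − 332.9196 = 167.0804 mL
Drug remaining = 167.0804 mL × 794 mcg/mL = 132661.8 mcg = 132.6618 mg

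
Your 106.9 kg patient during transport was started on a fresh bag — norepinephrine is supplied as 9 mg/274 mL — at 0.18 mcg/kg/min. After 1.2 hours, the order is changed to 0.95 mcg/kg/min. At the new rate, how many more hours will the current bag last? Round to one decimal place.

Initial rate:
Dose = 0.18 mcg/kg/min × 106.9 kg = 19.242 mcg/min
19.242 mcg/min × 60 min/hr = 1154.52 mcg/hr
Concentration = 9 mg ÷ 274 mL = 0.03284672 mg/mL = 32.84672 mcg/mL
Rate = 1154.52 mcg/hr ÷ 32.84672 mcg/mL = 35.14872 mL/hr
Volume infused so far = 35.14872 mL/hr × 1.2 hr = 42.17846 mL
Volume remaining = 274 − 42.17846 = 231.8215 mL
New rate:
Dose = 0.95 mcg/kg/min × 106.9 kg = 101.555 mcg/min
101.555 mcg/min × 60 min/hr = 6093.3 mcg/hr
Rate = 6093.3 mcg/hr ÷ 32.84672 mcg/mL = 185.5071 mL/hr
Time remaining = 231.8215 mL ÷ 185.5071 mL/hr = 1.249664 hr

1.2 hours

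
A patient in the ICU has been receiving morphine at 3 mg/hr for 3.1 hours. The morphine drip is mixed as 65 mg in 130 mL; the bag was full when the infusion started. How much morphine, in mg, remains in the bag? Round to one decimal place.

55.7 mg

Concentration = 65 mg ÷ 130 mL = 0.5 mg/mL
Rate = 3 mg/hr ÷ 0.5 mg/mL = 6 mL/hr
Volume infused = 6 mL/hr × 3.1 hr = 18.6 mL
Volume remaining = 130 − 18.6 = 111.4 mL
Drug remaining = 111.4 mL × 0.5 mg/mL = 55.7 mg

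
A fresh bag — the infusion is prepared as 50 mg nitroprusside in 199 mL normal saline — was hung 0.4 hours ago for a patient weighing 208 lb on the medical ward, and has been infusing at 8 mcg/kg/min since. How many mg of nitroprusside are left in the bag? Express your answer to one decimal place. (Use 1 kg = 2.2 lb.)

Weight = 208 lb ÷ 2.2 lb/kg = 94.54545 kg
Dose = 8 mcg/kg/min × 94.54545 kg = 756.3636 mcg/min
756.3636 mcg/min × 60 min/hr = 45381.82 mcg/hr
Concentration = 50 mg ÷ 199 mL = 0.2512563 mg/mL = 251.2563 mcg/mL
Rate = 45381.82 mcg/hr ÷ 251.2563 mcg/mL = 180.6196 mL/hr
Volume infused = 180.6196 mL/hr × 0.4 hr = 72.24785 mL
Volume remaining = 199 − 72.24785 = 126.7521 mL
Drug remaining = 126.7521 mL × 251.2563 mcg/mL = 31847.27 mcg = 31.84727 mg

31.8 mg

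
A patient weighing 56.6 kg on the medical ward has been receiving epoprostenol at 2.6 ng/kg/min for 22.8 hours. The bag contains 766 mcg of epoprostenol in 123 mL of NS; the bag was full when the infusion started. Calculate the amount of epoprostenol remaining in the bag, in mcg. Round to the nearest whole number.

Dose = 2.6 ng/kg/min × 56.6 kg = 147.16 ng/min
147.16 ng/min × 60 min/hr = 8829.6 ng/hr
Concentration = 766 mcg ÷ 123 mL = 6.227642 mcg/mL = 6227.642 ng/mL
Rate = 8829.6 ng/hr ÷ 6227.642 ng/mL = 1.417808 mL/hr
Volume infused = 1.417808 mL/hr × 22.8 hr = 32.32602 mL
Volume remaining = 123 − 32.32602 = 90.67398 mL
Drug remaining = 90.67398 mL × 6227.642 ng/mL = 564685.1 ng = 564.6851 mcg

565 mcg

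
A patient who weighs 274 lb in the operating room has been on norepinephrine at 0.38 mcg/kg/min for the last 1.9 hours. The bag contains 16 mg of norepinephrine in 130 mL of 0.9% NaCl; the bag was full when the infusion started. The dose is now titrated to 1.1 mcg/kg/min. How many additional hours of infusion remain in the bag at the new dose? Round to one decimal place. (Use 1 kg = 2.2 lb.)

1.3 hours

Initial rate:
Weight = 274 lb ÷ 2.2 lb/kg = 124.5455 kg
Dose = 0.38 mcg/kg/min × 124.5455 kg = 47.32727 mcg/min
47.32727 mcg/min × 60 min/hr = 2839.636 mcg/hr
Concentration = 16 mg ÷ 130 mL = 0.1230769 mg/mL = 123.0769 mcg/mL
Rate = 2839.636 mcg/hr ÷ 123.0769 mcg/mL = 23.07205 mL/hr
Volume infused so far = 23.07205 mL/hr × 1.9 hr = 43.83689 mL
Volume remaining = 130 − 43.83689 = 86.16311 mL
New rate:
Dose = 1.1 mcg/kg/min × 124.5455 kg = 137 mcg/min
137 mcg/min × 60 min/hr = 8220 mcg/hr
Rate = 8220 mcg/hr ÷ 123.0769 mcg/mL = 66.7875 mL/hr
Time remaining = 86.16311 mL ÷ 66.7875 mL/hr = 1.290108 hr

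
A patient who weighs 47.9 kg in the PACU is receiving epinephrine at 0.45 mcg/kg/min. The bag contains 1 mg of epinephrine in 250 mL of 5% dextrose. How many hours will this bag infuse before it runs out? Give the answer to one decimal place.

Dose = 0.45 mcg/kg/min × 47.9 kg = 21.555 mcg/min
21.555 mcg/min × 60 min/hr = 1293.3 mcg/hr
Concentration = 1 mg ÷ 250 mL = 0.004 mg/mL = 4 mcg/mL
Rate = 1293.3 mcg/hr ÷ 4 mcg/mL = 323.325 mL/hr
Duration = 250 mL ÷ 323.325 mL/hr = 0.7732158 hr

0.8 hours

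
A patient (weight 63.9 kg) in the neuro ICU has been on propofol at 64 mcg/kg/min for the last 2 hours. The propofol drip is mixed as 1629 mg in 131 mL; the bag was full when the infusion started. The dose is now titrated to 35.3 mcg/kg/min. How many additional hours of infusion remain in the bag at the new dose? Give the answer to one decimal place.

8.4 hours

Initial rate:
Dose = 64 mcg/kg/min × 63.9 kg = 4089.6 mcg/min
4089.6 mcg/min × 60 min/hr = 245376 mcg/hr
Concentration = 1629 mg ÷ 131 mL = 12.43511 mg/mL = 12435.11 mcg/mL
Rate = 245376 mcg/hr ÷ 12435.11 mcg/mL = 19.73251 mL/hr
Volume infused so far = 19.73251 mL/hr × 2 hr = 39.46502 mL
Volume remaining = 131 − 39.46502 = 91.53498 mL
New rate:
Dose = 35.3 mcg/kg/min × 63.9 kg = 2255.67 mcg/min
2255.67 mcg/min × 60 min/hr = 135340.2 mcg/hr
Rate = 135340.2 mcg/hr ÷ 12435.11 mcg/mL = 10.88371 mL/hr
Time remaining = 91.53498 mL ÷ 10.88371 mL/hr = 8.410273 hr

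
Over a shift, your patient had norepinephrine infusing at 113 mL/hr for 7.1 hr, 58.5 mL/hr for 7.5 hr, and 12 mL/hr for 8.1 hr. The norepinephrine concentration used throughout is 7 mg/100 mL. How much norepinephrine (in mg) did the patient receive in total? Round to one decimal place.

Concentration = 7 mg ÷ 100 mL = 0.07 mg/mL
Stage 1: 113 mL/hr × 7.1 hr = 802.3 mL → 802.3 mL × 0.07 mg/mL = 56.161 mg
Stage 2: 58.5 mL/hr × 7.5 hr = 438.75 mL → 438.75 mL × 0.07 mg/mL = 30.7125 mg
Stage 3: 12 mL/hr × 8.1 hr = 97.2 mL → 97.2 mL × 0.07 mg/mL = 6.804 mg
Total = 56.161 + 30.7125 + 6.804 = 93.6775 mg

93.7 mg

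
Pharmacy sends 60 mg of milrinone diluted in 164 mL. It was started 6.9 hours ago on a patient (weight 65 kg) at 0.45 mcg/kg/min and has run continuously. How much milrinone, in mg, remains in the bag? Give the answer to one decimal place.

47.9 mg

Dose = 0.45 mcg/kg/min × 65 kg = 29.25 mcg/min
29.25 mcg/min × 60 min/hr = 1755 mcg/hr
Concentration = 60 mg ÷ 164 mL = 0.3658537 mg/mL = 365.8537 mcg/mL
Rate = 1755 mcg/hr ÷ 365.8537 mcg/mL = 4.797 mL/hr
Volume infused = 4.797 mL/hr × 6.9 hr = 33.0993 mL
Volume remaining = 164 − 33.0993 = 130.9007 mL
Drug remaining = 130.9007 mL × 365.8537 mcg/mL = 47890.5 mcg = 47.8905 mg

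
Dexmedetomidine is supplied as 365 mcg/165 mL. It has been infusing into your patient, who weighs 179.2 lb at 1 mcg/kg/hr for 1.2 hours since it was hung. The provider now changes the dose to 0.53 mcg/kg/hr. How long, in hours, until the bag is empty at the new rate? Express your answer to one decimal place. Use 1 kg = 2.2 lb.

Initial rate:
Weight = 179.2 lb ÷ 2.2 lb/kg = 81.45455 kg
Dose = 1 mcg/kg/hr × 81.45455 kg = 81.45455 mcg/hr
Concentration = 365 mcg ÷ 165 mL = 2.212121 mcg/mL
Rate = 81.45455 mcg/hr ÷ 2.212121 mcg/mL = 36.82192 mL/hr
Volume infused so far = 36.82192 mL/hr × 1.2 hr = 44.1863 mL
Volume remaining = 165 − 44.1863 = 120.8137 mL
New rate:
Dose = 0.53 mcg/kg/hr × 81.45455 kg = 43.17091 mcg/hr
Rate = 43.17091 mcg/hr ÷ 2.212121 mcg/mL = 19.51562 mL/hr
Time remaining = 120.8137 mL ÷ 19.51562 mL/hr = 6.190617 hr

6.2 hours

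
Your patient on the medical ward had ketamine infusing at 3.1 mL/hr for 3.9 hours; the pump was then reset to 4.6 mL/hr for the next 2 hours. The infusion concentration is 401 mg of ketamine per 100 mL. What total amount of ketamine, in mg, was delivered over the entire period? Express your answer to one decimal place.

Concentration = 401 mg ÷ 100 mL = 4.01 mg/mL
Stage 1: 3.1 mL/hr × 3.9 hr = 12.09 mL → 12.09 mL × 4.01 mg/mL = 48.4809 mg
Stage 2: 4.6 mL/hr × 2 hr = 9.2 mL → 9.2 mL × 4.01 mg/mL = 36.892 mg
Total = 48.4809 + 36.892 = 85.3729 mg

85.4 mg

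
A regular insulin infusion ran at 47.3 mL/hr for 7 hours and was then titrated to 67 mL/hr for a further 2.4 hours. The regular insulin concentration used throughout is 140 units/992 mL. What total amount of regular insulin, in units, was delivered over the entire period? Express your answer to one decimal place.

69.4 units

Concentration = 140 units ÷ 992 mL = 0.141129 units/mL
Stage 1: 47.3 mL/hr × 7 hr = 331.1 mL → 331.1 mL × 0.141129 units/mL = 46.72782 units
Stage 2: 67 mL/hr × 2.4 hr = 160.8 mL → 160.8 mL × 0.141129 units/mL = 22.69355 units
Total = 46.72782 + 22.69355 = 69.42137 units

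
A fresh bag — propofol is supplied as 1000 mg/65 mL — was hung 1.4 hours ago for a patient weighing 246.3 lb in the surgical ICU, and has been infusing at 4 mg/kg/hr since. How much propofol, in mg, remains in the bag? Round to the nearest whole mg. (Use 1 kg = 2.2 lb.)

373 mg

Weight = 246.3 lb ÷ 2.2 lb/kg = 111.9545 kg
Dose = 4 mg/kg/hr × 111.9545 kg = 447.8182 mg/hr
Concentration = 1000 mg ÷ 65 mL = 15.38462 mg/mL
Rate = 447.8182 mg/hr ÷ 15.38462 mg/mL = 29.10818 mL/hr
Volume infused = 29.10818 mL/hr × 1.4 hr = 40.75145 mL
Volume remaining = 65 − 40.75145 = 24.24855 mL
Drug remaining = 24.24855 mL × 15.38462 mg/mL = 373.0545 mg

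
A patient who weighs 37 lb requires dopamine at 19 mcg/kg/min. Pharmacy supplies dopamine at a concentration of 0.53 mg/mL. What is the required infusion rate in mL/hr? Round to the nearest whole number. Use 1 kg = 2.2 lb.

Weight = 37 lb ÷ 2.2 lb/kg = 16.81818 kg
Dose = 19 mcg/kg/min × 16.81818 kg = 319.5455 mcg/min
319.5455 mcg/min × 60 min/hr = 19172.73 mcg/hr
Concentration = 0.53 mg/mL = 530 mcg/mL
Rate = 19172.73 mcg/hr ÷ 530 mcg/mL = 36.17496 mL/hr

36 mL/hr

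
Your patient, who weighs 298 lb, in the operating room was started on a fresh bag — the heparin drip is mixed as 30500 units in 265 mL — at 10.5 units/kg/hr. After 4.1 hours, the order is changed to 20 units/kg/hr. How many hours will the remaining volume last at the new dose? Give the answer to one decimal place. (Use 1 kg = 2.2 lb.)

Initial rate:
Weight = 298 lb ÷ 2.2 lb/kg = 135.4545 kg
Dose = 10.5 units/kg/hr × 135.4545 kg = 1422.273 units/hr
Concentration = 30500 units ÷ 265 mL = 115.0943 units/mL
Rate = 1422.273 units/hr ÷ 115.0943 units/mL = 12.35745 mL/hr
Volume infused so far = 12.35745 mL/hr × 4.1 hr = 50.66555 mL
Volume remaining = 265 − 50.66555 = 214.3344 mL
New rate:
Dose = 20 units/kg/hr × 135.4545 kg = 2709.091 units/hr
Rate = 2709.091 units/hr ÷ 115.0943 units/mL = 23.538 mL/hr
Time remaining = 214.3344 mL ÷ 23.538 mL/hr = 9.105889 hr

9.1 hours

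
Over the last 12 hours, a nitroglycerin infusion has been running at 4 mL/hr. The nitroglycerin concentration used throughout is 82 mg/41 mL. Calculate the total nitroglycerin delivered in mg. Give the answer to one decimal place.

96.0 mg

Concentration = 82 mg ÷ 41 mL = 2 mg/mL = 2000 mcg/mL
Drug rate = 4 mL/hr × 2000 mcg/mL = 8000 mcg/hr
Total = 8000 mcg/hr × 12 hr = 96000 mcg = 96 mg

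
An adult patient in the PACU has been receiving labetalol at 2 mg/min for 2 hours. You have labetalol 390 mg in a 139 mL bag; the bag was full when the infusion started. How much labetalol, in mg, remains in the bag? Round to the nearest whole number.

150 mg

2 mg/min × 60 min/hr = 120 mg/hr
Concentration = 390 mg ÷ 139 mL = 2.805755 mg/mL
Rate = 120 mg/hr ÷ 2.805755 mg/mL = 42.76923 mL/hr
Volume infused = 42.76923 mL/hr × 2 hr = 85.53846 mL
Volume remaining = 139 − 85.53846 = 53.46154 mL
Drug remaining = 53.46154 mL × 2.805755 mg/mL = 150 mg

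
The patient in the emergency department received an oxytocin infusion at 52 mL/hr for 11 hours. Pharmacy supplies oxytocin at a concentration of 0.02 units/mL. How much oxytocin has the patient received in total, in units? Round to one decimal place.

Concentration = 0.02 units/mL = 20 milliunits/mL
Drug rate = 52 mL/hr × 20 milliunits/mL = 1040 milliunits/hr
Total = 1040 milliunits/hr × 11 hr = 11440 milliunits = 11.44 units

11.4 units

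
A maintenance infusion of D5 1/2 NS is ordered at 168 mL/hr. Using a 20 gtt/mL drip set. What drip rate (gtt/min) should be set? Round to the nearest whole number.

56 gtt/min

168 mL/hr ÷ 60 min/hr = 2.8 mL/min
2.8 mL/min × 20 gtt/mL = 56 gtt/min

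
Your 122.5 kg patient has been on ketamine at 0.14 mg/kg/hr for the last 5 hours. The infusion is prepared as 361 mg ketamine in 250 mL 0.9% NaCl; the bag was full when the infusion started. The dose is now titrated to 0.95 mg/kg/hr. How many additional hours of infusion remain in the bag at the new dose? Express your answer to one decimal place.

2.4 hours

Initial rate:
Dose = 0.14 mg/kg/hr × 122.5 kg = 17.15 mg/hr
Concentration = 361 mg ÷ 250 mL = 1.444 mg/mL
Rate = 17.15 mg/hr ÷ 1.444 mg/mL = 11.87673 mL/hr
Volume infused so far = 11.87673 mL/hr × 5 hr = 59.38366 mL
Volume remaining = 250 − 59.38366 = 190.6163 mL
New rate:
Dose = 0.95 mg/kg/hr × 122.5 kg = 116.375 mg/hr
Rate = 116.375 mg/hr ÷ 1.444 mg/mL = 80.59211 mL/hr
Time remaining = 190.6163 mL ÷ 80.59211 mL/hr = 2.365199 hr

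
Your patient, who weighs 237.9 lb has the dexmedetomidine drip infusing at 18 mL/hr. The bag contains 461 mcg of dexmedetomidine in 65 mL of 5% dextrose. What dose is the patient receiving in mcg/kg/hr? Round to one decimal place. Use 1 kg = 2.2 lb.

Weight = 237.9 lb ÷ 2.2 lb/kg = 108.1364 kg
Concentration = 461 mcg ÷ 65 mL = 7.092308 mcg/mL
Drug rate = 18 mL/hr × 7.092308 mcg/mL = 127.6615 mcg/hr
127.6615 mcg/hr ÷ 108.1364 kg = 1.180561 mcg/kg/hr

1.2 mcg/kg/hr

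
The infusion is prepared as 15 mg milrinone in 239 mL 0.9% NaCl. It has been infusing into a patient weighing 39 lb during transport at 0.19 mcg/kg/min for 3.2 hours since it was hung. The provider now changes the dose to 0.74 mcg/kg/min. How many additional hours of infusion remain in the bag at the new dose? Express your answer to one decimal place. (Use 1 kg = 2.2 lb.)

Initial rate:
Weight = 39 lb ÷ 2.2 lb/kg = 17.72727 kg
Dose = 0.19 mcg/kg/min × 17.72727 kg = 3.368182 mcg/min
3.368182 mcg/min × 60 min/hr = 202.0909 mcg/hr
Concentration = 15 mg ÷ 239 mL = 0.06276151 mg/mL = 62.76151 mcg/mL
Rate = 202.0909 mcg/hr ÷ 62.76151 mcg/mL = 3.219982 mL/hr
Volume infused so far = 3.219982 mL/hr × 3.2 hr = 10.30394 mL
Volume remaining = 239 − 10.30394 = 228.6961 mL
New rate:
Dose = 0.74 mcg/kg/min × 17.72727 kg = 13.11818 mcg/min
13.11818 mcg/min × 60 min/hr = 787.0909 mcg/hr
Rate = 787.0909 mcg/hr ÷ 62.76151 mcg/mL = 12.54098 mL/hr
Time remaining = 228.6961 mL ÷ 12.54098 mL/hr = 18.2359 hr

18.2 hours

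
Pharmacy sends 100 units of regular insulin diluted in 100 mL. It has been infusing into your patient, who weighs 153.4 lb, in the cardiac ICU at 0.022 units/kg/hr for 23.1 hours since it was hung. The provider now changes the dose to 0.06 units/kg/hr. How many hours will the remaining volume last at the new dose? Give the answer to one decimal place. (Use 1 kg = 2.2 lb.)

15.4 hours

Initial rate:
Weight = 153.4 lb ÷ 2.2 lb/kg = 69.72727 kg
Dose = 0.022 units/kg/hr × 69.72727 kg = 1.534 units/hr
Concentration = 100 units ÷ 100 mL = 1 units/mL
Rate = 1.534 units/hr ÷ 1 units/mL = 1.534 mL/hr
Volume infused so far = 1.534 mL/hr × 23.1 hr = 35.4354 mL
Volume remaining = 100 − 35.4354 = 64.5646 mL
New rate:
Dose = 0.06 units/kg/hr × 69.72727 kg = 4.183636 units/hr
Rate = 4.183636 units/hr ÷ 1 units/mL = 4.183636 mL/hr
Time remaining = 64.5646 mL ÷ 4.183636 mL/hr = 15.43265 hr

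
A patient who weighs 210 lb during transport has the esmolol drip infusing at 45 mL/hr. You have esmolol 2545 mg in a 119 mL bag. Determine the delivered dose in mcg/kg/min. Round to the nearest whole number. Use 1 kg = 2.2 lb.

Weight = 210 lb ÷ 2.2 lb/kg = 95.45455 kg
Concentration = 2545 mg ÷ 119 mL = 21.38655 mg/mL = 21386.55 mcg/mL
Drug rate = 45 mL/hr × 21386.55 mcg/mL = 962395 mcg/hr
962395 mcg/hr ÷ 60 min/hr = 16039.92 mcg/min
16039.92 mcg/min ÷ 95.45455 kg = 168.0372 mcg/kg/min

168 mcg/kg/min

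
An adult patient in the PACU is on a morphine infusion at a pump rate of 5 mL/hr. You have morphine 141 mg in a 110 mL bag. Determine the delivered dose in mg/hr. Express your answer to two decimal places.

Concentration = 141 mg ÷ 110 mL = 1.281818 mg/mL
Drug rate = 5 mL/hr × 1.281818 mg/mL = 6.409091 mg/hr

6.41 mg/hr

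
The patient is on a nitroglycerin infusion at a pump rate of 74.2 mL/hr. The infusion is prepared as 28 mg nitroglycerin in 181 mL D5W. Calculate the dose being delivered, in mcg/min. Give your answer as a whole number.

191 mcg/min

Concentration = 28 mg ÷ 181 mL = 0.1546961 mg/mL = 154.6961 mcg/mL
Drug rate = 74.2 mL/hr × 154.6961 mcg/mL = 11478.45 mcg/hr
11478.45 mcg/hr ÷ 60 min/hr = 191.3076 mcg/min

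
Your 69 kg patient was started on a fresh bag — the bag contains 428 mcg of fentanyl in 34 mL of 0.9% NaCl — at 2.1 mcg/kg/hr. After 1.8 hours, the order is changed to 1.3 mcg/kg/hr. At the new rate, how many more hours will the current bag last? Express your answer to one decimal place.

1.9 hours

Initial rate:
Dose = 2.1 mcg/kg/hr × 69 kg = 144.9 mcg/hr
Concentration = 428 mcg ÷ 34 mL = 12.58824 mcg/mL
Rate = 144.9 mcg/hr ÷ 12.58824 mcg/mL = 11.51075 mL/hr
Volume infused so far = 11.51075 mL/hr × 1.8 hr = 20.71935 mL
Volume remaining = 34 − 20.71935 = 13.28065 mL
New rate:
Dose = 1.3 mcg/kg/hr × 69 kg = 89.7 mcg/hr
Rate = 89.7 mcg/hr ÷ 12.58824 mcg/mL = 7.125701 mL/hr
Time remaining = 13.28065 mL ÷ 7.125701 mL/hr = 1.863768 hr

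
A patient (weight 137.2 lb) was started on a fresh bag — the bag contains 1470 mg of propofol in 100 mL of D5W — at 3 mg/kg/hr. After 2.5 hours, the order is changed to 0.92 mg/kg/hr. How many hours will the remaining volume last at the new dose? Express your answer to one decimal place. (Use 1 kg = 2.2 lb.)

17.5 hours

Initial rate:
Weight = 137.2 lb ÷ 2.2 lb/kg = 62.36364 kg
Dose = 3 mg/kg/hr × 62.36364 kg = 187.0909 mg/hr
Concentration = 1470 mg ÷ 100 mL = 14.7 mg/mL
Rate = 187.0909 mg/hr ÷ 14.7 mg/mL = 12.72727 mL/hr
Volume infused so far = 12.72727 mL/hr × 2.5 hr = 31.81818 mL
Volume remaining = 100 − 31.81818 = 68.18182 mL
New rate:
Dose = 0.92 mg/kg/hr × 62.36364 kg = 57.37455 mg/hr
Rate = 57.37455 mg/hr ÷ 14.7 mg/mL = 3.90303 mL/hr
Time remaining = 68.18182 mL ÷ 3.90303 mL/hr = 17.46894 hr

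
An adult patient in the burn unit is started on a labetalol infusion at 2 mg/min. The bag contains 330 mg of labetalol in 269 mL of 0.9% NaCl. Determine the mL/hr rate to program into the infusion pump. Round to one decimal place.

2 mg/min × 60 min/hr = 120 mg/hr
Concentration = 330 mg ÷ 269 mL = 1.226766 mg/mL
Rate = 120 mg/hr ÷ 1.226766 mg/mL = 97.81818 mL/hr

97.8 mL/hr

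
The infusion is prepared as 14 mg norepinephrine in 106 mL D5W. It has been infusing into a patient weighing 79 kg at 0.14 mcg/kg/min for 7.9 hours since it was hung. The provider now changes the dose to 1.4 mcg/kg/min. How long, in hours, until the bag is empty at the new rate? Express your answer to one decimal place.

1.3 hours

Initial rate:
Dose = 0.14 mcg/kg/min × 79 kg = 11.06 mcg/min
11.06 mcg/min × 60 min/hr = 663.6 mcg/hr
Concentration = 14 mg ÷ 106 mL = 0.1320755 mg/mL = 132.0755 mcg/mL
Rate = 663.6 mcg/hr ÷ 132.0755 mcg/mL = 5.0244 mL/hr
Volume infused so far = 5.0244 mL/hr × 7.9 hr = 39.69276 mL
Volume remaining = 106 − 39.69276 = 66.30724 mL
New rate:
Dose = 1.4 mcg/kg/min × 79 kg = 110.6 mcg/min
110.6 mcg/min × 60 min/hr = 6636 mcg/hr
Rate = 6636 mcg/hr ÷ 132.0755 mcg/mL = 50.244 mL/hr
Time remaining = 66.30724 mL ÷ 50.244 mL/hr = 1.319705 hr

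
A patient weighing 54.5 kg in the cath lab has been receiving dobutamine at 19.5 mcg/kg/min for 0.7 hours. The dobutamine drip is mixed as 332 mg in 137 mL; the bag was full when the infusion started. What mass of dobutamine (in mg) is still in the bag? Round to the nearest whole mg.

287 mg

Dose = 19.5 mcg/kg/min × 54.5 kg = 1062.75 mcg/min
1062.75 mcg/min × 60 min/hr = 63765 mcg/hr
Concentration = 332 mg ÷ 137 mL = 2.423358 mg/mL = 2423.358 mcg/mL
Rate = 63765 mcg/hr ÷ 2423.358 mcg/mL = 26.31267 mL/hr
Volume infused = 26.31267 mL/hr × 0.7 hr = 18.41887 mL
Volume remaining = 137 − 18.41887 = 118.5811 mL
Drug remaining = 118.5811 mL × 2423.358 mcg/mL = 287364.5 mcg = 287.3645 mg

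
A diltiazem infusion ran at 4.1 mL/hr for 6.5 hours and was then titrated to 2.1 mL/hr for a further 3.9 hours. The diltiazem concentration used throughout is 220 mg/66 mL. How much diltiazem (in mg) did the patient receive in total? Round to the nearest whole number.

Concentration = 220 mg ÷ 66 mL = 3.333333 mg/mL
Stage 1: 4.1 mL/hr × 6.5 hr = 26.65 mL → 26.65 mL × 3.333333 mg/mL = 88.83333 mg
Stage 2: 2.1 mL/hr × 3.9 hr = 8.19 mL → 8.19 mL × 3.333333 mg/mL = 27.3 mg
Total = 88.83333 + 27.3 = 116.1333 mg

116 mg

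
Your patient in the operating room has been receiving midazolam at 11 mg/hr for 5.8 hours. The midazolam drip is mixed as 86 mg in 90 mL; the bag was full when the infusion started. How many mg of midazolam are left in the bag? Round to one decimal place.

Concentration = 86 mg ÷ 90 mL = 0.9555556 mg/mL
Rate = 11 mg/hr ÷ 0.9555556 mg/mL = 11.51163 mL/hr
Volume infused = 11.51163 mL/hr × 5.8 hr = 66.76744 mL
Volume remaining = 90 − 66.76744 = 23.23256 mL
Drug remaining = 23.23256 mL × 0.9555556 mg/mL = 22.2 mg

22.2 mg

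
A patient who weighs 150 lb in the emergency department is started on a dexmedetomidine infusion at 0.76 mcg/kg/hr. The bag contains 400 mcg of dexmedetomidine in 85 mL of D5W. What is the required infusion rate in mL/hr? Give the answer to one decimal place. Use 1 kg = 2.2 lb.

Weight = 150 lb ÷ 2.2 lb/kg = 68.18182 kg
Dose = 0.76 mcg/kg/hr × 68.18182 kg = 51.81818 mcg/hr
Concentration = 400 mcg ÷ 85 mL = 4.705882 mcg/mL
Rate = 51.81818 mcg/hr ÷ 4.705882 mcg/mL = 11.01136 mL/hr

11.0 mL/hr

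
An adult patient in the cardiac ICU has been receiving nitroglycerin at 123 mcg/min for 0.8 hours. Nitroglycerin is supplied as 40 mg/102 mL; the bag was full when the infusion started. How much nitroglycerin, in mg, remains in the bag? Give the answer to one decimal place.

123 mcg/min × 60 min/hr = 7380 mcg/hr
Concentration = 40 mg ÷ 102 mL = 0.3921569 mg/mL = 392.1569 mcg/mL
Rate = 7380 mcg/hr ÷ 392.1569 mcg/mL = 18.819 mL/hr
Volume infused = 18.819 mL/hr × 0.8 hr = 15.0552 mL
Volume remaining = 102 − 15.0552 = 86.9448 mL
Drug remaining = 86.9448 mL × 392.1569 mcg/mL = 34096 mcg = 34.096 mg

34.1 mg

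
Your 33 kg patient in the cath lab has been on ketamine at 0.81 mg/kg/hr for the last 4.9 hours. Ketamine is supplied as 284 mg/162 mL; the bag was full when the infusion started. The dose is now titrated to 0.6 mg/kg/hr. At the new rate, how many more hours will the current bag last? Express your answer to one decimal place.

7.7 hours

Initial rate:
Dose = 0.81 mg/kg/hr × 33 kg = 26.73 mg/hr
Concentration = 284 mg ÷ 162 mL = 1.753086 mg/mL
Rate = 26.73 mg/hr ÷ 1.753086 mg/mL = 15.24739 mL/hr
Volume infused so far = 15.24739 mL/hr × 4.9 hr = 74.71223 mL
Volume remaining = 162 − 74.71223 = 87.28777 mL
New rate:
Dose = 0.6 mg/kg/hr × 33 kg = 19.8 mg/hr
Rate = 19.8 mg/hr ÷ 1.753086 mg/mL = 11.29437 mL/hr
Time remaining = 87.28777 mL ÷ 11.29437 mL/hr = 7.728434 hr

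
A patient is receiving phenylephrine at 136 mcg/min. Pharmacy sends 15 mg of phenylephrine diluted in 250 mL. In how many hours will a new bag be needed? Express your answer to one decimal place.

1.8 hours

136 mcg/min × 60 min/hr = 8160 mcg/hr
Concentration = 15 mg ÷ 250 mL = 0.06 mg/mL = 60 mcg/mL
Rate = 8160 mcg/hr ÷ 60 mcg/mL = 136 mL/hr
Duration = 250 mL ÷ 136 mL/hr = 1.838235 hr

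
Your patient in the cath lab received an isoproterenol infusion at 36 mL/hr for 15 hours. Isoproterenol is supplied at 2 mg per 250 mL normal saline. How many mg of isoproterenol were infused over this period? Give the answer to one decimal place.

4.3 mg

Concentration = 2 mg ÷ 250 mL = 0.008 mg/mL = 8 mcg/mL
Drug rate = 36 mL/hr × 8 mcg/mL = 288 mcg/hr
Total = 288 mcg/hr × 15 hr = 4320 mcg = 4.32 mg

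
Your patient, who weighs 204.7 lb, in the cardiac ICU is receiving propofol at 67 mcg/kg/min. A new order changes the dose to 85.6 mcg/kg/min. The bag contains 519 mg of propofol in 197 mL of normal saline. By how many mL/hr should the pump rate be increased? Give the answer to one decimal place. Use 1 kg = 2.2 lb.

At the current dose:
Weight = 204.7 lb ÷ 2.2 lb/kg = 93.04545 kg
Dose = 67 mcg/kg/min × 93.04545 kg = 6234.045 mcg/min
6234.045 mcg/min × 60 min/hr = 374042.7 mcg/hr
Concentration = 519 mg ÷ 197 mL = 2.634518 mg/mL = 2634.518 mcg/mL
Rate = 374042.7 mcg/hr ÷ 2634.518 mcg/mL = 141.9777 mL/hr
At the new dose:
Dose = 85.6 mcg/kg/min × 93.04545 kg = 7964.691 mcg/min
7964.691 mcg/min × 60 min/hr = 477881.5 mcg/hr
Rate = 477881.5 mcg/hr ÷ 2634.518 mcg/mL = 181.3924 mL/hr
Change = 181.3924 − 141.9777 = 39.4147 mL/hr → 39.4147 mL/hr increase

39.4 mL/hr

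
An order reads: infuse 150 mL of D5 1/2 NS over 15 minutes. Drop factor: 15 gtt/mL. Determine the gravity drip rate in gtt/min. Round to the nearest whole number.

150 mL ÷ (15 min) = 10 mL/min
10 mL/min × 15 gtt/mL = 150 gtt/min

150 gtt/min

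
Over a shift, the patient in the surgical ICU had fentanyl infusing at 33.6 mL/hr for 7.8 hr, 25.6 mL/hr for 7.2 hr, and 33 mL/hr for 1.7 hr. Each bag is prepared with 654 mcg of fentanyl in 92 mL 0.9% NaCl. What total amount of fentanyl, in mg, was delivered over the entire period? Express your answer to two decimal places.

Concentration = 654 mcg ÷ 92 mL = 7.108696 mcg/mL
Stage 1: 33.6 mL/hr × 7.8 hr = 262.08 mL → 262.08 mL × 7.108696 mcg/mL = 1863.047 mcg
Stage 2: 25.6 mL/hr × 7.2 hr = 184.32 mL → 184.32 mL × 7.108696 mcg/mL = 1310.275 mcg
Stage 3: 33 mL/hr × 1.7 hr = 56.1 mL → 56.1 mL × 7.108696 mcg/mL = 398.7978 mcg
Total = 1863.047 + 1310.275 + 398.7978 = 3572.12 mcg = 3.57212 mg

3.57 mg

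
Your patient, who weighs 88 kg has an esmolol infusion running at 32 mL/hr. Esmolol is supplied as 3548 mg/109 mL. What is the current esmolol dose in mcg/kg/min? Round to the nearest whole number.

Concentration = 3548 mg ÷ 109 mL = 32.55046 mg/mL = 32550.46 mcg/mL
Drug rate = 32 mL/hr × 32550.46 mcg/mL = 1041615 mcg/hr
1041615 mcg/hr ÷ 60 min/hr = 17360.24 mcg/min
17360.24 mcg/min ÷ 88 kg = 197.2755 mcg/kg/min

197 mcg/kg/min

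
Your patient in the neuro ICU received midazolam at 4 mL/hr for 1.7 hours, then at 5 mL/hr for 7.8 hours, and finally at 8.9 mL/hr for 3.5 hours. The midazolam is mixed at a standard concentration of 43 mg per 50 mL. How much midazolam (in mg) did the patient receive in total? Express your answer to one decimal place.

66.2 mg

Concentration = 43 mg ÷ 50 mL = 0.86 mg/mL
Stage 1: 4 mL/hr × 1.7 hr = 6.8 mL → 6.8 mL × 0.86 mg/mL = 5.848 mg
Stage 2: 5 mL/hr × 7.8 hr = 39 mL → 39 mL × 0.86 mg/mL = 33.54 mg
Stage 3: 8.9 mL/hr × 3.5 hr = 31.15 mL → 31.15 mL × 0.86 mg/mL = 26.789 mg
Total = 5.848 + 33.54 + 26.789 = 66.177 mg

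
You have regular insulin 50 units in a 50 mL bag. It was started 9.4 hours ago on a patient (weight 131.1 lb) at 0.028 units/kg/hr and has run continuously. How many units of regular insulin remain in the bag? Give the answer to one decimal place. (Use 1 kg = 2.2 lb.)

34.3 units

Weight = 131.1 lb ÷ 2.2 lb/kg = 59.59091 kg
Dose = 0.028 units/kg/hr × 59.59091 kg = 1.668545 units/hr
Concentration = 50 units ÷ 50 mL = 1 units/mL
Rate = 1.668545 units/hr ÷ 1 units/mL = 1.668545 mL/hr
Volume infused = 1.668545 mL/hr × 9.4 hr = 15.68433 mL
Volume remaining = 50 − 15.68433 = 34.31567 mL
Drug remaining = 34.31567 mL × 1 units/mL = 34.31567 units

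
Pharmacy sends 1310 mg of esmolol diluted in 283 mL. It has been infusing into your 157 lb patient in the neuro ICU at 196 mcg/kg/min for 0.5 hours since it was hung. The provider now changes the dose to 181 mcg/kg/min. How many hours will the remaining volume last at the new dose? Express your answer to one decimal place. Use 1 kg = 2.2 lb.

Initial rate:
Weight = 157 lb ÷ 2.2 lb/kg = 71.36364 kg
Dose = 196 mcg/kg/min × 71.36364 kg = 13987.27 mcg/min
13987.27 mcg/min × 60 min/hr = 839236.4 mcg/hr
Concentration = 1310 mg ÷ 283 mL = 4.628975 mg/mL = 4628.975 mcg/mL
Rate = 839236.4 mcg/hr ÷ 4628.975 mcg/mL = 181.3007 mL/hr
Volume infused so far = 181.3007 mL/hr × 0.5 hr = 90.65034 mL
Volume remaining = 283 − 90.65034 = 192.3497 mL
New rate:
Dose = 181 mcg/kg/min × 71.36364 kg = 12916.82 mcg/min
12916.82 mcg/min × 60 min/hr = 775009.1 mcg/hr
Rate = 775009.1 mcg/hr ÷ 4628.975 mcg/mL = 167.4256 mL/hr
Time remaining = 192.3497 mL ÷ 167.4256 mL/hr = 1.148866 hr

1.1 hours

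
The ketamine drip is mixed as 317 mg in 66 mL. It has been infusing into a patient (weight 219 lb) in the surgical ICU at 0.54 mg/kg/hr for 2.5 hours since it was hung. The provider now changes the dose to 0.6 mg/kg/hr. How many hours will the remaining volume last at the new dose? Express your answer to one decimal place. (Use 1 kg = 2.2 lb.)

3.1 hours

Initial rate:
Weight = 219 lb ÷ 2.2 lb/kg = 99.54545 kg
Dose = 0.54 mg/kg/hr × 99.54545 kg = 53.75455 mg/hr
Concentration = 317 mg ÷ 66 mL = 4.80303 mg/mL
Rate = 53.75455 mg/hr ÷ 4.80303 mg/mL = 11.1918 mL/hr
Volume infused so far = 11.1918 mL/hr × 2.5 hr = 27.9795 mL
Volume remaining = 66 − 27.9795 = 38.0205 mL
New rate:
Dose = 0.6 mg/kg/hr × 99.54545 kg = 59.72727 mg/hr
Rate = 59.72727 mg/hr ÷ 4.80303 mg/mL = 12.43533 mL/hr
Time remaining = 38.0205 mL ÷ 12.43533 mL/hr = 3.057458 hr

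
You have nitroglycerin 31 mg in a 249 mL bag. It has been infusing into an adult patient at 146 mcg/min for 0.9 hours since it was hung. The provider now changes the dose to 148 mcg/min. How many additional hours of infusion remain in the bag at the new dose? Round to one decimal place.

2.6 hours

Initial rate:
146 mcg/min × 60 min/hr = 8760 mcg/hr
Concentration = 31 mg ÷ 249 mL = 0.124498 mg/mL = 124.498 mcg/mL
Rate = 8760 mcg/hr ÷ 124.498 mcg/mL = 70.36258 mL/hr
Volume infused so far = 70.36258 mL/hr × 0.9 hr = 63.32632 mL
Volume remaining = 249 − 63.32632 = 185.6737 mL
New rate:
148 mcg/min × 60 min/hr = 8880 mcg/hr
Rate = 8880 mcg/hr ÷ 124.498 mcg/mL = 71.32645 mL/hr
Time remaining = 185.6737 mL ÷ 71.32645 mL/hr = 2.603153 hr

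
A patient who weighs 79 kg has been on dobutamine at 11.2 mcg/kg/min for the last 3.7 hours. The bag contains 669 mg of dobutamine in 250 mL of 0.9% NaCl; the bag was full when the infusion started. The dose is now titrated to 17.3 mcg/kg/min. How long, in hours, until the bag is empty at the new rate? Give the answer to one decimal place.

5.8 hours

Initial rate:
Dose = 11.2 mcg/kg/min × 79 kg = 884.8 mcg/min
884.8 mcg/min × 60 min/hr = 53088 mcg/hr
Concentration = 669 mg ÷ 250 mL = 2.676 mg/mL = 2676 mcg/mL
Rate = 53088 mcg/hr ÷ 2676 mcg/mL = 19.83857 mL/hr
Volume infused so far = 19.83857 mL/hr × 3.7 hr = 73.40269 mL
Volume remaining = 250 − 73.40269 = 176.5973 mL
New rate:
Dose = 17.3 mcg/kg/min × 79 kg = 1366.7 mcg/min
1366.7 mcg/min × 60 min/hr = 82002 mcg/hr
Rate = 82002 mcg/hr ÷ 2676 mcg/mL = 30.6435 mL/hr
Time remaining = 176.5973 mL ÷ 30.6435 mL/hr = 5.762962 hr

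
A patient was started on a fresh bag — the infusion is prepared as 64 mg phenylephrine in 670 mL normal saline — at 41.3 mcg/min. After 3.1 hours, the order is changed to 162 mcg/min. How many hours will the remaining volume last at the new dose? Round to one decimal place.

5.8 hours

Initial rate:
41.3 mcg/min × 60 min/hr = 2478 mcg/hr
Concentration = 64 mg ÷ 670 mL = 0.09552239 mg/mL = 95.52239 mcg/mL
Rate = 2478 mcg/hr ÷ 95.52239 mcg/mL = 25.94156 mL/hr
Volume infused so far = 25.94156 mL/hr × 3.1 hr = 80.41884 mL
Volume remaining = 670 − 80.41884 = 589.5812 mL
New rate:
162 mcg/min × 60 min/hr = 9720 mcg/hr
Rate = 9720 mcg/hr ÷ 95.52239 mcg/mL = 101.7562 mL/hr
Time remaining = 589.5812 mL ÷ 101.7562 mL/hr = 5.794053 hr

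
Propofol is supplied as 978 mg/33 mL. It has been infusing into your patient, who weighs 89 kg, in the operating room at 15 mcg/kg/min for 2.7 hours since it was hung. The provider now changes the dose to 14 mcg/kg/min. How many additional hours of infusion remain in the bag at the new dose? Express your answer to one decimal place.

Initial rate:
Dose = 15 mcg/kg/min × 89 kg = 1335 mcg/min
1335 mcg/min × 60 min/hr = 80100 mcg/hr
Concentration = 978 mg ÷ 33 mL = 29.63636 mg/mL = 29636.36 mcg/mL
Rate = 80100 mcg/hr ÷ 29636.36 mcg/mL = 2.702761 mL/hr
Volume infused so far = 2.702761 mL/hr × 2.7 hr = 7.297454 mL
Volume remaining = 33 − 7.297454 = 25.70255 mL
New rate:
Dose = 14 mcg/kg/min × 89 kg = 1246 mcg/min
1246 mcg/min × 60 min/hr = 74760 mcg/hr
Rate = 74760 mcg/hr ÷ 29636.36 mcg/mL = 2.522577 mL/hr
Time remaining = 25.70255 mL ÷ 2.522577 mL/hr = 10.189 hr

10.2 hours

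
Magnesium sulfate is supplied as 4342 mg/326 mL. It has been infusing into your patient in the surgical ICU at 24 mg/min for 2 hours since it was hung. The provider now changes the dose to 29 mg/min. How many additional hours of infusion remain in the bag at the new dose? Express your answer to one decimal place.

Initial rate:
24 mg/min × 60 min/hr = 1440 mg/hr
Concentration = 4342 mg ÷ 326 mL = 13.31902 mg/mL
Rate = 1440 mg/hr ÷ 13.31902 mg/mL = 108.1161 mL/hr
Volume infused so far = 108.1161 mL/hr × 2 hr = 216.2322 mL
Volume remaining = 326 − 216.2322 = 109.7678 mL
New rate:
29 mg/min × 60 min/hr = 1740 mg/hr
Rate = 1740 mg/hr ÷ 13.31902 mg/mL = 130.6403 mL/hr
Time remaining = 109.7678 mL ÷ 130.6403 mL/hr = 0.8402299 hr

0.8 hours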